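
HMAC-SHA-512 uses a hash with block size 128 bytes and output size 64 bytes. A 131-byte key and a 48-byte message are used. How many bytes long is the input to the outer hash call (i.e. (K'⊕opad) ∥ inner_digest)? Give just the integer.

192

Key is 131 > 128 bytes, so it is hashed to 64 bytes then zero-padded to 128: |K'| = 128.
Outer input = (K'⊕opad) ∥ H(inner) → 128 + 64 = 192 bytes.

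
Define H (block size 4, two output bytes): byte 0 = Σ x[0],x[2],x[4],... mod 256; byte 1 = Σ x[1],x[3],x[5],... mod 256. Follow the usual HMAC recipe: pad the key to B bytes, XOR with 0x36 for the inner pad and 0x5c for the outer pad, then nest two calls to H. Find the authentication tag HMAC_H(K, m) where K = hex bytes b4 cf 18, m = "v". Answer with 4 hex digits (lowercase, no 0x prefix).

Key hex bytes b4 cf 18 is 3 bytes ≤ B = 4; zero-pad to 4 bytes: K' = b4 cf 18 00.
K' ⊕ ipad = 82 f9 2e 36.  K' ⊕ opad = e8 93 44 5c.
Inner input = (K'⊕ipad) ∥ m = 82 f9 2e 36 ∥ 76.
Inner hash: even-index sum = 294 mod 256 = 38; odd-index sum = 303 mod 256 = 47 → 26 2f.
Outer input = (K'⊕opad) ∥ inner = e8 93 44 5c ∥ 26 2f.
Outer hash (tag): even-index sum = 338 mod 256 = 82; odd-index sum = 286 mod 256 = 30 → 52 1e.

521e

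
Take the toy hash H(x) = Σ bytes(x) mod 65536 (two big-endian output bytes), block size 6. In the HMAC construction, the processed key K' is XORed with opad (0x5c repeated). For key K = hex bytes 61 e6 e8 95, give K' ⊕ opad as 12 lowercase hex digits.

Key hex bytes 61 e6 e8 95 is 4 bytes ≤ B = 6; zero-pad to 6 bytes: K' = 61 e6 e8 95 00 00.
XOR each byte with 0x5c: 61⊕5c=3d, e6⊕5c=ba, e8⊕5c=b4, 95⊕5c=c9, 00⊕5c=5c, 00⊕5c=5c.

3dbab4c95c5c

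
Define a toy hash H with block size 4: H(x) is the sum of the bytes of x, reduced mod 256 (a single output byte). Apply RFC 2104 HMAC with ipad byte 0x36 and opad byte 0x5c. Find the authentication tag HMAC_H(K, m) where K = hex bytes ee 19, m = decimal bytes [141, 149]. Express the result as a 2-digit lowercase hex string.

Key hex bytes ee 19 is 2 bytes ≤ B = 4; zero-pad to 4 bytes: K' = ee 19 00 00.
K' ⊕ ipad = d8 2f 36 36.  K' ⊕ opad = b2 45 5c 5c.
Inner input = (K'⊕ipad) ∥ m = d8 2f 36 36 ∥ 8d 95.
Inner hash: sum = 216+47+54+54+141+149 = 661; mod 256 = 149 → 95.
Outer input = (K'⊕opad) ∥ inner = b2 45 5c 5c ∥ 95.
Outer hash (tag): sum = 178+69+92+92+149 = 580; mod 256 = 68 → 44.

44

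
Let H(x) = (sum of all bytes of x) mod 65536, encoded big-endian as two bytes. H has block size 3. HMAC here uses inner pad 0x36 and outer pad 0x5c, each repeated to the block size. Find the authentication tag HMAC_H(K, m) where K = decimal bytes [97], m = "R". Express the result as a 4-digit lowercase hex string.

010b

Key decimal bytes [97] = 61 is 1 byte ≤ B = 3; zero-pad to 3 bytes: K' = 61 00 00.
K' ⊕ ipad = 57 36 36.  K' ⊕ opad = 3d 5c 5c.
Inner input = (K'⊕ipad) ∥ m = 57 36 36 ∥ 52.
Inner hash: sum = 87+54+54+82 = 277 → 01 15.
Outer input = (K'⊕opad) ∥ inner = 3d 5c 5c ∥ 01 15.
Outer hash (tag): sum = 61+92+92+1+21 = 267 → 01 0b.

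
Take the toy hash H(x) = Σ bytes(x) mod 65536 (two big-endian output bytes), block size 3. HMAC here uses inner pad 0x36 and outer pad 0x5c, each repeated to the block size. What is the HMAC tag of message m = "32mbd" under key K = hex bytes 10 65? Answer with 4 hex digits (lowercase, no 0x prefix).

Key hex bytes 10 65 is 2 bytes ≤ B = 3; zero-pad to 3 bytes: K' = 10 65 00.
K' ⊕ ipad = 26 53 36.  K' ⊕ opad = 4c 39 5c.
Inner input = (K'⊕ipad) ∥ m = 26 53 36 ∥ 33 32 6d 62 64.
Inner hash: sum = 38+83+54+51+50+109+98+100 = 583 → 02 47.
Outer input = (K'⊕opad) ∥ inner = 4c 39 5c ∥ 02 47.
Outer hash (tag): sum = 76+57+92+2+71 = 298 → 01 2a.

012a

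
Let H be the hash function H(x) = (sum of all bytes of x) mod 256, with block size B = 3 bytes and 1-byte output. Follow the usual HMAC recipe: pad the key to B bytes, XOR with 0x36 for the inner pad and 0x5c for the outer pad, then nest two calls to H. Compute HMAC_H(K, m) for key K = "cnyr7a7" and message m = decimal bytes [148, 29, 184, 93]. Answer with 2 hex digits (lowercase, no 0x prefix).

Key "cnyr7a7" = 63 6e 79 72 37 61 37 is 7 bytes > B = 3, so hash it first: H(key) = 8b, then zero-pad to 3 bytes: K' = 8b 00 00.
K' ⊕ ipad = bd 36 36.  K' ⊕ opad = d7 5c 5c.
Inner input = (K'⊕ipad) ∥ m = bd 36 36 ∥ 94 1d b8 5d.
Inner hash: sum = 189+54+54+148+29+184+93 = 751; mod 256 = 239 → ef.
Outer input = (K'⊕opad) ∥ inner = d7 5c 5c ∥ ef.
Outer hash (tag): sum = 215+92+92+239 = 638; mod 256 = 126 → 7e.

7e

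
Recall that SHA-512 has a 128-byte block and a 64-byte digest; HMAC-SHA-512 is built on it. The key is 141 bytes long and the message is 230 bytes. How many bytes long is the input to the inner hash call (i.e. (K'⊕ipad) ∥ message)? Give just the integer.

Key is 141 > 128 bytes, so it is hashed to 64 bytes then zero-padded to 128: |K'| = 128.
Inner input = (K'⊕ipad) ∥ m → 128 + 230 = 358 bytes.

358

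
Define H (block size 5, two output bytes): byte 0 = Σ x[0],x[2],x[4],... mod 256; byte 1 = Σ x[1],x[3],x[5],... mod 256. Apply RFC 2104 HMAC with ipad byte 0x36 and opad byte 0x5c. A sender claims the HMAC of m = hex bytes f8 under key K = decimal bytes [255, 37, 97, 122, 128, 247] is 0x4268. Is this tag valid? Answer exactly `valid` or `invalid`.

valid

Key decimal bytes [255, 37, 97, 122, 128, 247] = ff 25 61 7a 80 f7 is 6 bytes > B = 5, so hash it first: H(key) = e0 96, then zero-pad to 5 bytes: K' = e0 96 00 00 00.
K' ⊕ ipad = d6 a0 36 36 36; K' ⊕ opad = bc ca 5c 5c 5c.
Inner hash: even-index sum = 322 mod 256 = 66; odd-index sum = 462 mod 256 = 206 → 42 ce.
Outer hash (recomputed tag): even-index sum = 578 mod 256 = 66; odd-index sum = 360 mod 256 = 104 → 42 68.
Recomputed tag = 4268; claimed = 4268 → match.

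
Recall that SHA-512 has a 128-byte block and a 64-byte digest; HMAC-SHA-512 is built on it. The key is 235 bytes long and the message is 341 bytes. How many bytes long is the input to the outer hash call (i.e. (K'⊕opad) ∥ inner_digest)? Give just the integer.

Key is 235 > 128 bytes, so it is hashed to 64 bytes then zero-padded to 128: |K'| = 128.
Outer input = (K'⊕opad) ∥ H(inner) → 128 + 64 = 192 bytes.

192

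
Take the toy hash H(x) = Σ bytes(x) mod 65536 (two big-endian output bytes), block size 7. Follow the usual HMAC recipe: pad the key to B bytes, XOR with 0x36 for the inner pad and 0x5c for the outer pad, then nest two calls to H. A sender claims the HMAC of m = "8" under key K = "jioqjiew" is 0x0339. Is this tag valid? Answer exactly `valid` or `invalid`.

Key "jioqjiew" = 6a 69 6f 71 6a 69 65 77 is 8 bytes > B = 7, so hash it first: H(key) = 03 62, then zero-pad to 7 bytes: K' = 03 62 00 00 00 00 00.
K' ⊕ ipad = 35 54 36 36 36 36 36; K' ⊕ opad = 5f 3e 5c 5c 5c 5c 5c.
Inner hash: sum = 53+84+54+54+54+54+54+56 = 463 → 01 cf.
Outer hash (recomputed tag): sum = 95+62+92+92+92+92+92+1+207 = 825 → 03 39.
Recomputed tag = 0339; claimed = 0339 → match.

valid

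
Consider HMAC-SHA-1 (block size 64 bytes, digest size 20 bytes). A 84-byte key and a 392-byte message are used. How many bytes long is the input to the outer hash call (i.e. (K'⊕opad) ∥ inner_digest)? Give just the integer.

Key is 84 > 64 bytes, so it is hashed to 20 bytes then zero-padded to 64: |K'| = 64.
Outer input = (K'⊕opad) ∥ H(inner) → 64 + 20 = 84 bytes.

84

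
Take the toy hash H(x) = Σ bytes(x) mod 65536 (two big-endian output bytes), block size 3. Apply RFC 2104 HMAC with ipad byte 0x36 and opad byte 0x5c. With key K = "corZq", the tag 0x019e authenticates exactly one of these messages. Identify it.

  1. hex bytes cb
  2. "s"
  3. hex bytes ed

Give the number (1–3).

Key "corZq" = 63 6f 72 5a 71 is 5 bytes > B = 3, so hash it first: H(key) = 02 0f, then zero-pad to 3 bytes: K' = 02 0f 00.
K' ⊕ ipad = 34 39 36; K' ⊕ opad = 5e 53 5c.
m1: inner = H(34 39 36 cb) = 01 6e; tag = H(5e 53 5c 01 6e) = 017c
m2: inner = H(34 39 36 73) = 01 16; tag = H(5e 53 5c 01 16) = 0124
m3: inner = H(34 39 36 ed) = 01 90; tag = H(5e 53 5c 01 90) = 019e ← matches

3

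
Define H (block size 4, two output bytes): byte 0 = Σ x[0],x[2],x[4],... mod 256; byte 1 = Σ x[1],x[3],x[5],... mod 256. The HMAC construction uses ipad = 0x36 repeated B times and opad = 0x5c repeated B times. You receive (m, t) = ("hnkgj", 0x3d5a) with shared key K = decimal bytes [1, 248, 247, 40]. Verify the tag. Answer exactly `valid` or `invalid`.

invalid

Key decimal bytes [1, 248, 247, 40] = 01 f8 f7 28 is exactly B = 4 bytes: K' = 01 f8 f7 28.
K' ⊕ ipad = 37 ce c1 1e; K' ⊕ opad = 5d a4 ab 74.
Inner hash: even-index sum = 565 mod 256 = 53; odd-index sum = 449 mod 256 = 193 → 35 c1.
Outer hash (recomputed tag): even-index sum = 317 mod 256 = 61; odd-index sum = 473 mod 256 = 217 → 3d d9.
Recomputed tag = 3dd9; claimed = 3d5a → mismatch.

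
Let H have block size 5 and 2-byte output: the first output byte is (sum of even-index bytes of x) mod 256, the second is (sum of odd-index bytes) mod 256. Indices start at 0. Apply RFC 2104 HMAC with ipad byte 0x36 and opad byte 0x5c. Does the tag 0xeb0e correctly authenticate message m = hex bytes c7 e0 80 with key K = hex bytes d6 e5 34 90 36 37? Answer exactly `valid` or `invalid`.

Key hex bytes d6 e5 34 90 36 37 is 6 bytes > B = 5, so hash it first: H(key) = 40 ac, then zero-pad to 5 bytes: K' = 40 ac 00 00 00.
K' ⊕ ipad = 76 9a 36 36 36; K' ⊕ opad = 1c f0 5c 5c 5c.
Inner hash: even-index sum = 450 mod 256 = 194; odd-index sum = 535 mod 256 = 23 → c2 17.
Outer hash (recomputed tag): even-index sum = 235 mod 256 = 235; odd-index sum = 526 mod 256 = 14 → eb 0e.
Recomputed tag = eb0e; claimed = eb0e → match.

valid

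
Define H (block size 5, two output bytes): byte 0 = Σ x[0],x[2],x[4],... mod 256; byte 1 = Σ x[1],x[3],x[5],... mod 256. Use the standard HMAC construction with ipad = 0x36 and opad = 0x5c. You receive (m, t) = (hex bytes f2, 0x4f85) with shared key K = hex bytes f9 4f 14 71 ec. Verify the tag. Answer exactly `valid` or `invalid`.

invalid

Key hex bytes f9 4f 14 71 ec is exactly B = 5 bytes: K' = f9 4f 14 71 ec.
K' ⊕ ipad = cf 79 22 47 da; K' ⊕ opad = a5 13 48 2d b0.
Inner hash: even-index sum = 459 mod 256 = 203; odd-index sum = 434 mod 256 = 178 → cb b2.
Outer hash (recomputed tag): even-index sum = 591 mod 256 = 79; odd-index sum = 267 mod 256 = 11 → 4f 0b.
Recomputed tag = 4f0b; claimed = 4f85 → mismatch.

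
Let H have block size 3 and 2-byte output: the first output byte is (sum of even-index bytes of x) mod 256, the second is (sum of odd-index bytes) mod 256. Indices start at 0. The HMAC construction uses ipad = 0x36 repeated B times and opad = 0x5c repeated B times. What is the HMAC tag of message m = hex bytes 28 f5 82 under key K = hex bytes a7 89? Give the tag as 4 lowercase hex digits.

Key hex bytes a7 89 is 2 bytes ≤ B = 3; zero-pad to 3 bytes: K' = a7 89 00.
K' ⊕ ipad = 91 bf 36.  K' ⊕ opad = fb d5 5c.
Inner input = (K'⊕ipad) ∥ m = 91 bf 36 ∥ 28 f5 82.
Inner hash: even-index sum = 444 mod 256 = 188; odd-index sum = 361 mod 256 = 105 → bc 69.
Outer input = (K'⊕opad) ∥ inner = fb d5 5c ∥ bc 69.
Outer hash (tag): even-index sum = 448 mod 256 = 192; odd-index sum = 401 mod 256 = 145 → c0 91.

c091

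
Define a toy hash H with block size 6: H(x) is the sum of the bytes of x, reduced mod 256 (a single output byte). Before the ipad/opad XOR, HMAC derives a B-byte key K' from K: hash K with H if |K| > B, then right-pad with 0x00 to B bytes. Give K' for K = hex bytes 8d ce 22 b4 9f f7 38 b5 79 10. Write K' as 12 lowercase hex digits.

|K| = 10 > B = 6, so first hash the key.
H(K): sum = 141+206+34+180+159+247+56+181+121+16 = 1341; mod 256 = 61 → 3d.
Zero-pad H(K) = 3d to 6 bytes: K' = 3d 00 00 00 00 00.

3d0000000000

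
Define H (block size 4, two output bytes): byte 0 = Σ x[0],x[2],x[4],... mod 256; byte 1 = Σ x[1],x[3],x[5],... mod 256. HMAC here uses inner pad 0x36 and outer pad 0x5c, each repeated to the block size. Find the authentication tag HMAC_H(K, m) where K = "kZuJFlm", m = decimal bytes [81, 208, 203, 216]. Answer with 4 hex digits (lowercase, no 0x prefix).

Key "kZuJFlm" = 6b 5a 75 4a 46 6c 6d is 7 bytes > B = 4, so hash it first: H(key) = 93 10, then zero-pad to 4 bytes: K' = 93 10 00 00.
K' ⊕ ipad = a5 26 36 36.  K' ⊕ opad = cf 4c 5c 5c.
Inner input = (K'⊕ipad) ∥ m = a5 26 36 36 ∥ 51 d0 cb d8.
Inner hash: even-index sum = 503 mod 256 = 247; odd-index sum = 516 mod 256 = 4 → f7 04.
Outer input = (K'⊕opad) ∥ inner = cf 4c 5c 5c ∥ f7 04.
Outer hash (tag): even-index sum = 546 mod 256 = 34; odd-index sum = 172 mod 256 = 172 → 22 ac.

22ac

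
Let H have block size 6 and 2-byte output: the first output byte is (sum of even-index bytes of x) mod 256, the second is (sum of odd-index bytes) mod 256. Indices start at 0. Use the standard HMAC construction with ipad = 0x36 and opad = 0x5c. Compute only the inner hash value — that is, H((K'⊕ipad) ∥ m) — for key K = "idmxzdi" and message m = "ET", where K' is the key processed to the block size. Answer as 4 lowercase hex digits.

Key "idmxzdi" = 69 64 6d 78 7a 64 69 is 7 bytes > B = 6, so hash it first: H(key) = b9 40, then zero-pad to 6 bytes: K' = b9 40 00 00 00 00.
K' ⊕ ipad = 8f 76 36 36 36 36.
Inner input = 8f 76 36 36 36 36 ∥ 45 54.
Inner hash: even-index sum = 320 mod 256 = 64; odd-index sum = 310 mod 256 = 54 → 40 36.

4036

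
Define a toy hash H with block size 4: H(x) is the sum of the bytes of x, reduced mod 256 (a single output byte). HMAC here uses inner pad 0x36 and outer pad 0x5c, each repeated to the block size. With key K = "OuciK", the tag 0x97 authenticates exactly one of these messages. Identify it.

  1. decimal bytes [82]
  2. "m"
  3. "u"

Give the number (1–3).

2

Key "OuciK" = 4f 75 63 69 4b is 5 bytes > B = 4, so hash it first: H(key) = db, then zero-pad to 4 bytes: K' = db 00 00 00.
K' ⊕ ipad = ed 36 36 36; K' ⊕ opad = 87 5c 5c 5c.
m1: inner = H(ed 36 36 36 52) = e1; tag = H(87 5c 5c 5c e1) = 7c
m2: inner = H(ed 36 36 36 6d) = fc; tag = H(87 5c 5c 5c fc) = 97 ← matches
m3: inner = H(ed 36 36 36 75) = 04; tag = H(87 5c 5c 5c 04) = 9f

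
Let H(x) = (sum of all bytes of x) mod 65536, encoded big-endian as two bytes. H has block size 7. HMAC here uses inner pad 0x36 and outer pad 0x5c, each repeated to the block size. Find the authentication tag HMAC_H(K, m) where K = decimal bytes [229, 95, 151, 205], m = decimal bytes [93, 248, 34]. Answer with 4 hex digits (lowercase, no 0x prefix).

Key decimal bytes [229, 95, 151, 205] = e5 5f 97 cd is 4 bytes ≤ B = 7; zero-pad to 7 bytes: K' = e5 5f 97 cd 00 00 00.
K' ⊕ ipad = d3 69 a1 fb 36 36 36.  K' ⊕ opad = b9 03 cb 91 5c 5c 5c.
Inner input = (K'⊕ipad) ∥ m = d3 69 a1 fb 36 36 36 ∥ 5d f8 22.
Inner hash: sum = 211+105+161+251+54+54+54+93+248+34 = 1265 → 04 f1.
Outer input = (K'⊕opad) ∥ inner = b9 03 cb 91 5c 5c 5c ∥ 04 f1.
Outer hash (tag): sum = 185+3+203+145+92+92+92+4+241 = 1057 → 04 21.

0421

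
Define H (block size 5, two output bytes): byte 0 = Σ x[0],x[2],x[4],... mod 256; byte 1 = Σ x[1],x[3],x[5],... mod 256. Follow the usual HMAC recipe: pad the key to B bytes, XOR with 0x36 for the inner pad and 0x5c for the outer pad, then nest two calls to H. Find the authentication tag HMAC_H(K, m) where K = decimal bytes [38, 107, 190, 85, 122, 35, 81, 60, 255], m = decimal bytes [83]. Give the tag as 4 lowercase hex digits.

Key decimal bytes [38, 107, 190, 85, 122, 35, 81, 60, 255] = 26 6b be 55 7a 23 51 3c ff is 9 bytes > B = 5, so hash it first: H(key) = ae 1f, then zero-pad to 5 bytes: K' = ae 1f 00 00 00.
K' ⊕ ipad = 98 29 36 36 36.  K' ⊕ opad = f2 43 5c 5c 5c.
Inner input = (K'⊕ipad) ∥ m = 98 29 36 36 36 ∥ 53.
Inner hash: even-index sum = 260 mod 256 = 4; odd-index sum = 178 mod 256 = 178 → 04 b2.
Outer input = (K'⊕opad) ∥ inner = f2 43 5c 5c 5c ∥ 04 b2.
Outer hash (tag): even-index sum = 604 mod 256 = 92; odd-index sum = 163 mod 256 = 163 → 5c a3.

5ca3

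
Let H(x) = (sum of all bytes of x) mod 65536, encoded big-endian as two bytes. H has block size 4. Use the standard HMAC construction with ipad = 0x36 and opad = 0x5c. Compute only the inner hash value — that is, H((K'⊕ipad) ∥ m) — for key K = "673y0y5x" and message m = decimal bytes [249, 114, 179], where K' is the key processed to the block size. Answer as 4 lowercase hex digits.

0317

Key "673y0y5x" = 36 37 33 79 30 79 35 78 is 8 bytes > B = 4, so hash it first: H(key) = 02 6f, then zero-pad to 4 bytes: K' = 02 6f 00 00.
K' ⊕ ipad = 34 59 36 36.
Inner input = 34 59 36 36 ∥ f9 72 b3.
Inner hash: sum = 52+89+54+54+249+114+179 = 791 → 03 17.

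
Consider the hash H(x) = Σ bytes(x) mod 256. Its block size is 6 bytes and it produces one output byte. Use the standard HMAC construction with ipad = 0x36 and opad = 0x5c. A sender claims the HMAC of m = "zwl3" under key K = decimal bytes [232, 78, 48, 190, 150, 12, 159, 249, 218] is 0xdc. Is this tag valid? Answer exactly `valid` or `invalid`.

valid

Key decimal bytes [232, 78, 48, 190, 150, 12, 159, 249, 218] = e8 4e 30 be 96 0c 9f f9 da is 9 bytes > B = 6, so hash it first: H(key) = 38, then zero-pad to 6 bytes: K' = 38 00 00 00 00 00.
K' ⊕ ipad = 0e 36 36 36 36 36; K' ⊕ opad = 64 5c 5c 5c 5c 5c.
Inner hash: sum = 14+54+54+54+54+54+122+119+108+51 = 684; mod 256 = 172 → ac.
Outer hash (recomputed tag): sum = 100+92+92+92+92+92+172 = 732; mod 256 = 220 → dc.
Recomputed tag = dc; claimed = dc → match.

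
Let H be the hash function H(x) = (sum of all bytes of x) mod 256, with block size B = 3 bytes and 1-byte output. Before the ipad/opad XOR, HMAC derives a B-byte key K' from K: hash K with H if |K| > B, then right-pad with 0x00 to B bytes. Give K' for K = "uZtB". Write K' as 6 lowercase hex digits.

|K| = 4 > B = 3, so first hash the key.
H(K): sum = 117+90+116+66 = 389; mod 256 = 133 → 85.
Zero-pad H(K) = 85 to 3 bytes: K' = 85 00 00.

850000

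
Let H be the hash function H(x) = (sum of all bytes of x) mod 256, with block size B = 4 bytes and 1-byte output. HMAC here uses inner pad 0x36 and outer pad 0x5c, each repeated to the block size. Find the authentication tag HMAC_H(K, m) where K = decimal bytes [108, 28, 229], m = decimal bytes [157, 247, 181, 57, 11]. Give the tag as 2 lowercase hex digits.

Key decimal bytes [108, 28, 229] = 6c 1c e5 is 3 bytes ≤ B = 4; zero-pad to 4 bytes: K' = 6c 1c e5 00.
K' ⊕ ipad = 5a 2a d3 36.  K' ⊕ opad = 30 40 b9 5c.
Inner input = (K'⊕ipad) ∥ m = 5a 2a d3 36 ∥ 9d f7 b5 39 0b.
Inner hash: sum = 90+42+211+54+157+247+181+57+11 = 1050; mod 256 = 26 → 1a.
Outer input = (K'⊕opad) ∥ inner = 30 40 b9 5c ∥ 1a.
Outer hash (tag): sum = 48+64+185+92+26 = 415; mod 256 = 159 → 9f.

9f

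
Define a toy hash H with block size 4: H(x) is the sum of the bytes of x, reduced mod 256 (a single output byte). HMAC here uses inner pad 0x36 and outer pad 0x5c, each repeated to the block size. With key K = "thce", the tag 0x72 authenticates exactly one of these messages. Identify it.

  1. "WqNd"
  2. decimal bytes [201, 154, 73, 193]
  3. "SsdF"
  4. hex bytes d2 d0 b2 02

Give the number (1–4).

4

Key "thce" = 74 68 63 65 is exactly B = 4 bytes: K' = 74 68 63 65.
K' ⊕ ipad = 42 5e 55 53; K' ⊕ opad = 28 34 3f 39.
m1: inner = H(42 5e 55 53 57 71 4e 64) = c2; tag = H(28 34 3f 39 c2) = 96
m2: inner = H(42 5e 55 53 c9 9a 49 c1) = b5; tag = H(28 34 3f 39 b5) = 89
m3: inner = H(42 5e 55 53 53 73 64 46) = b8; tag = H(28 34 3f 39 b8) = 8c
m4: inner = H(42 5e 55 53 d2 d0 b2 02) = 9e; tag = H(28 34 3f 39 9e) = 72 ← matches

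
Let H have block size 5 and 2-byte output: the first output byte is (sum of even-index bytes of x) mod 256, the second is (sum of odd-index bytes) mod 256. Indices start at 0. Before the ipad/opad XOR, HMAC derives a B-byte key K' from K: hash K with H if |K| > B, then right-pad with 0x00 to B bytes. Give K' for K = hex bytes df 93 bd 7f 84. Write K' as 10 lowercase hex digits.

Key hex bytes df 93 bd 7f 84 is exactly B = 5 bytes: K' = df 93 bd 7f 84.

df93bd7f84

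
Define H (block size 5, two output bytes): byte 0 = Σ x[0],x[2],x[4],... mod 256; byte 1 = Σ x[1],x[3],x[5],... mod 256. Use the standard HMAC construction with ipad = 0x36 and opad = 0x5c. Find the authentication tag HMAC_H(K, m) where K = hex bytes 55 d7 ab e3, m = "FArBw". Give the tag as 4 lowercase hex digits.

Key hex bytes 55 d7 ab e3 is 4 bytes ≤ B = 5; zero-pad to 5 bytes: K' = 55 d7 ab e3 00.
K' ⊕ ipad = 63 e1 9d d5 36.  K' ⊕ opad = 09 8b f7 bf 5c.
Inner input = (K'⊕ipad) ∥ m = 63 e1 9d d5 36 ∥ 46 41 72 42 77.
Inner hash: even-index sum = 441 mod 256 = 185; odd-index sum = 741 mod 256 = 229 → b9 e5.
Outer input = (K'⊕opad) ∥ inner = 09 8b f7 bf 5c ∥ b9 e5.
Outer hash (tag): even-index sum = 577 mod 256 = 65; odd-index sum = 515 mod 256 = 3 → 41 03.

4103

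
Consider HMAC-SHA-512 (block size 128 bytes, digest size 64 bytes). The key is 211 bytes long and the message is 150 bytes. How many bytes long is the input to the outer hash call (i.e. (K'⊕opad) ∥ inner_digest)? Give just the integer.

192

Key is 211 > 128 bytes, so it is hashed to 64 bytes then zero-padded to 128: |K'| = 128.
Outer input = (K'⊕opad) ∥ H(inner) → 128 + 64 = 192 bytes.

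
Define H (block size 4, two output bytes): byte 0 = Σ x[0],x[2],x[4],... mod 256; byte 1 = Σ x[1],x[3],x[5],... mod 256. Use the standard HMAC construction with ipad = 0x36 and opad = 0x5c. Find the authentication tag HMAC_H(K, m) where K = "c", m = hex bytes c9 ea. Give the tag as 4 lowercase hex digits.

Key "c" = 63 is 1 byte ≤ B = 4; zero-pad to 4 bytes: K' = 63 00 00 00.
K' ⊕ ipad = 55 36 36 36.  K' ⊕ opad = 3f 5c 5c 5c.
Inner input = (K'⊕ipad) ∥ m = 55 36 36 36 ∥ c9 ea.
Inner hash: even-index sum = 340 mod 256 = 84; odd-index sum = 342 mod 256 = 86 → 54 56.
Outer input = (K'⊕opad) ∥ inner = 3f 5c 5c 5c ∥ 54 56.
Outer hash (tag): even-index sum = 239 mod 256 = 239; odd-index sum = 270 mod 256 = 14 → ef 0e.

ef0e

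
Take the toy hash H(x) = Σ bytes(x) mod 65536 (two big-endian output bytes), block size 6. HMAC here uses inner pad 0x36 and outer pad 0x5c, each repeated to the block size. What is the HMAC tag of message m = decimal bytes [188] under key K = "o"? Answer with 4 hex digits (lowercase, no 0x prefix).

0224

Key "o" = 6f is 1 byte ≤ B = 6; zero-pad to 6 bytes: K' = 6f 00 00 00 00 00.
K' ⊕ ipad = 59 36 36 36 36 36.  K' ⊕ opad = 33 5c 5c 5c 5c 5c.
Inner input = (K'⊕ipad) ∥ m = 59 36 36 36 36 36 ∥ bc.
Inner hash: sum = 89+54+54+54+54+54+188 = 547 → 02 23.
Outer input = (K'⊕opad) ∥ inner = 33 5c 5c 5c 5c 5c ∥ 02 23.
Outer hash (tag): sum = 51+92+92+92+92+92+2+35 = 548 → 02 24.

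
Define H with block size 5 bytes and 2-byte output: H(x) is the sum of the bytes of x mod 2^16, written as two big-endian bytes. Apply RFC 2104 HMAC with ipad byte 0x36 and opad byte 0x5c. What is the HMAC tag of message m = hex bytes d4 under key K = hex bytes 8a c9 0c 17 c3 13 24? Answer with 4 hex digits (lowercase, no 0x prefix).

028f

Key hex bytes 8a c9 0c 17 c3 13 24 is 7 bytes > B = 5, so hash it first: H(key) = 02 70, then zero-pad to 5 bytes: K' = 02 70 00 00 00.
K' ⊕ ipad = 34 46 36 36 36.  K' ⊕ opad = 5e 2c 5c 5c 5c.
Inner input = (K'⊕ipad) ∥ m = 34 46 36 36 36 ∥ d4.
Inner hash: sum = 52+70+54+54+54+212 = 496 → 01 f0.
Outer input = (K'⊕opad) ∥ inner = 5e 2c 5c 5c 5c ∥ 01 f0.
Outer hash (tag): sum = 94+44+92+92+92+1+240 = 655 → 02 8f.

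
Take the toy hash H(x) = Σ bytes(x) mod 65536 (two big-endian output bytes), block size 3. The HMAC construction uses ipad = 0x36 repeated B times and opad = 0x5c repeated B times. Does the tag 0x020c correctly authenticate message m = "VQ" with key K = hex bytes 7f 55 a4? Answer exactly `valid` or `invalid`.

Key hex bytes 7f 55 a4 is exactly B = 3 bytes: K' = 7f 55 a4.
K' ⊕ ipad = 49 63 92; K' ⊕ opad = 23 09 f8.
Inner hash: sum = 73+99+146+86+81 = 485 → 01 e5.
Outer hash (recomputed tag): sum = 35+9+248+1+229 = 522 → 02 0a.
Recomputed tag = 020a; claimed = 020c → mismatch.

invalid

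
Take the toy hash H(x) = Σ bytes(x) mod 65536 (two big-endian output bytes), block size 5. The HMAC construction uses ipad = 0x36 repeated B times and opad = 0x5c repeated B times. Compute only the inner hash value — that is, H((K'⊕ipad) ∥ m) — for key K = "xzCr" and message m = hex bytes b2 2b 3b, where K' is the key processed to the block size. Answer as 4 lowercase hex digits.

Key "xzCr" = 78 7a 43 72 is 4 bytes ≤ B = 5; zero-pad to 5 bytes: K' = 78 7a 43 72 00.
K' ⊕ ipad = 4e 4c 75 44 36.
Inner input = 4e 4c 75 44 36 ∥ b2 2b 3b.
Inner hash: sum = 78+76+117+68+54+178+43+59 = 673 → 02 a1.

02a1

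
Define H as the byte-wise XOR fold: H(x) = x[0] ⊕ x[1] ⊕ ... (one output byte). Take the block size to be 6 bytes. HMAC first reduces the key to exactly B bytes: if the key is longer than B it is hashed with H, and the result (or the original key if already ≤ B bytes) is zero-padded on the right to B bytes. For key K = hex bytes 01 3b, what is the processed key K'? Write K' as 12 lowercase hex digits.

Key hex bytes 01 3b is 2 bytes ≤ B = 6; zero-pad to 6 bytes: K' = 01 3b 00 00 00 00.

013b00000000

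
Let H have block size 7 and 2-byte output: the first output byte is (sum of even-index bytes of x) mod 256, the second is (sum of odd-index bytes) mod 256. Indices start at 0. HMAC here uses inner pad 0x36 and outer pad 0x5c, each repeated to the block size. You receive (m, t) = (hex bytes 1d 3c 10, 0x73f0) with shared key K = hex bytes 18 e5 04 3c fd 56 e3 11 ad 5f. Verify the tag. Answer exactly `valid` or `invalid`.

Key hex bytes 18 e5 04 3c fd 56 e3 11 ad 5f is 10 bytes > B = 7, so hash it first: H(key) = a9 e7, then zero-pad to 7 bytes: K' = a9 e7 00 00 00 00 00.
K' ⊕ ipad = 9f d1 36 36 36 36 36; K' ⊕ opad = f5 bb 5c 5c 5c 5c 5c.
Inner hash: even-index sum = 381 mod 256 = 125; odd-index sum = 362 mod 256 = 106 → 7d 6a.
Outer hash (recomputed tag): even-index sum = 627 mod 256 = 115; odd-index sum = 496 mod 256 = 240 → 73 f0.
Recomputed tag = 73f0; claimed = 73f0 → match.

valid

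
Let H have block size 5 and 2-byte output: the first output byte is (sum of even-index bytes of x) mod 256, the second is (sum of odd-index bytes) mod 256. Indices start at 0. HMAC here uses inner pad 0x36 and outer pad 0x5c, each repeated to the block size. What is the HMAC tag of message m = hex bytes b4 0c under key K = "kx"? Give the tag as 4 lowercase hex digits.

2755

Key "kx" = 6b 78 is 2 bytes ≤ B = 5; zero-pad to 5 bytes: K' = 6b 78 00 00 00.
K' ⊕ ipad = 5d 4e 36 36 36.  K' ⊕ opad = 37 24 5c 5c 5c.
Inner input = (K'⊕ipad) ∥ m = 5d 4e 36 36 36 ∥ b4 0c.
Inner hash: even-index sum = 213 mod 256 = 213; odd-index sum = 312 mod 256 = 56 → d5 38.
Outer input = (K'⊕opad) ∥ inner = 37 24 5c 5c 5c ∥ d5 38.
Outer hash (tag): even-index sum = 295 mod 256 = 39; odd-index sum = 341 mod 256 = 85 → 27 55.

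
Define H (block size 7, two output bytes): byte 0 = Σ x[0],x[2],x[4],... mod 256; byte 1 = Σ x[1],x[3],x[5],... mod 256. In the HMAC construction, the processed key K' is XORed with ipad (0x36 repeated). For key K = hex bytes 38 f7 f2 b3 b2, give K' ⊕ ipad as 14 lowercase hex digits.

Key hex bytes 38 f7 f2 b3 b2 is 5 bytes ≤ B = 7; zero-pad to 7 bytes: K' = 38 f7 f2 b3 b2 00 00.
XOR each byte with 0x36: 38⊕36=0e, f7⊕36=c1, f2⊕36=c4, b3⊕36=85, b2⊕36=84, 00⊕36=36, 00⊕36=36.

0ec1c485843636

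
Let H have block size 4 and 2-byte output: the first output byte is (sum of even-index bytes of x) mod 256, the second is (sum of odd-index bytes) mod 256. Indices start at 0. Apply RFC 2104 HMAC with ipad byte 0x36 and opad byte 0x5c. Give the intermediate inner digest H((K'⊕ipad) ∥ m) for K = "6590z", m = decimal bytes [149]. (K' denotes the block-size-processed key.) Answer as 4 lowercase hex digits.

Key "6590z" = 36 35 39 30 7a is 5 bytes > B = 4, so hash it first: H(key) = e9 65, then zero-pad to 4 bytes: K' = e9 65 00 00.
K' ⊕ ipad = df 53 36 36.
Inner input = df 53 36 36 ∥ 95.
Inner hash: even-index sum = 426 mod 256 = 170; odd-index sum = 137 mod 256 = 137 → aa 89.

aa89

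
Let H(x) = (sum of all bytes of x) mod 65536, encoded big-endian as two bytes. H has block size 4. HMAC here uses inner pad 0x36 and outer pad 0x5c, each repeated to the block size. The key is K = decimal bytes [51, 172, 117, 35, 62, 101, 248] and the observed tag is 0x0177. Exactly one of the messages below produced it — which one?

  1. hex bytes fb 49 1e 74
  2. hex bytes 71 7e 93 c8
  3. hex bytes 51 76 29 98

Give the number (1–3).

2

Key decimal bytes [51, 172, 117, 35, 62, 101, 248] = 33 ac 75 23 3e 65 f8 is 7 bytes > B = 4, so hash it first: H(key) = 03 12, then zero-pad to 4 bytes: K' = 03 12 00 00.
K' ⊕ ipad = 35 24 36 36; K' ⊕ opad = 5f 4e 5c 5c.
m1: inner = H(35 24 36 36 fb 49 1e 74) = 02 9b; tag = H(5f 4e 5c 5c 02 9b) = 0202
m2: inner = H(35 24 36 36 71 7e 93 c8) = 03 0f; tag = H(5f 4e 5c 5c 03 0f) = 0177 ← matches
m3: inner = H(35 24 36 36 51 76 29 98) = 02 4d; tag = H(5f 4e 5c 5c 02 4d) = 01b4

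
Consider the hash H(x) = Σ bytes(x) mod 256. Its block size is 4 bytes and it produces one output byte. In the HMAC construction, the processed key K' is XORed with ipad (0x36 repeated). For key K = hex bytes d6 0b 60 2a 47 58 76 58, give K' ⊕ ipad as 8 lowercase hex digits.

Key hex bytes d6 0b 60 2a 47 58 76 58 is 8 bytes > B = 4, so hash it first: H(key) = d8, then zero-pad to 4 bytes: K' = d8 00 00 00.
XOR each byte with 0x36: d8⊕36=ee, 00⊕36=36, 00⊕36=36, 00⊕36=36.

ee363636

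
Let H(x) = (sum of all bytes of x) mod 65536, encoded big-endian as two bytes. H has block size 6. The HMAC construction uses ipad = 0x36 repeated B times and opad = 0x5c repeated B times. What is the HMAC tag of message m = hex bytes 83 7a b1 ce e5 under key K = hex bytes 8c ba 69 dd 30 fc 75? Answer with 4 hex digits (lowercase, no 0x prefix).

Key hex bytes 8c ba 69 dd 30 fc 75 is 7 bytes > B = 6, so hash it first: H(key) = 04 2d, then zero-pad to 6 bytes: K' = 04 2d 00 00 00 00.
K' ⊕ ipad = 32 1b 36 36 36 36.  K' ⊕ opad = 58 71 5c 5c 5c 5c.
Inner input = (K'⊕ipad) ∥ m = 32 1b 36 36 36 36 ∥ 83 7a b1 ce e5.
Inner hash: sum = 50+27+54+54+54+54+131+122+177+206+229 = 1158 → 04 86.
Outer input = (K'⊕opad) ∥ inner = 58 71 5c 5c 5c 5c ∥ 04 86.
Outer hash (tag): sum = 88+113+92+92+92+92+4+134 = 707 → 02 c3.

02c3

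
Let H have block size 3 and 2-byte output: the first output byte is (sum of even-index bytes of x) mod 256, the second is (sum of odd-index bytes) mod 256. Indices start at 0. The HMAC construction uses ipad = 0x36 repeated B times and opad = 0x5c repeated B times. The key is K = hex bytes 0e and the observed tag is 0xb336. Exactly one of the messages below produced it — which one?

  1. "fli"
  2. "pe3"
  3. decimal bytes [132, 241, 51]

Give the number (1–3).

Key hex bytes 0e is 1 byte ≤ B = 3; zero-pad to 3 bytes: K' = 0e 00 00.
K' ⊕ ipad = 38 36 36; K' ⊕ opad = 52 5c 5c.
m1: inner = H(38 36 36 66 6c 69) = da 05; tag = H(52 5c 5c da 05) = b336 ← matches
m2: inner = H(38 36 36 70 65 33) = d3 d9; tag = H(52 5c 5c d3 d9) = 872f
m3: inner = H(38 36 36 84 f1 33) = 5f ed; tag = H(52 5c 5c 5f ed) = 9bbb

1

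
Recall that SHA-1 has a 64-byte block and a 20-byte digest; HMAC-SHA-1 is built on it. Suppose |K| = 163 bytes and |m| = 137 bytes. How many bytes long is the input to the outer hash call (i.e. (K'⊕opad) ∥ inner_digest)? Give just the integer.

84

Key is 163 > 64 bytes, so it is hashed to 20 bytes then zero-padded to 64: |K'| = 64.
Outer input = (K'⊕opad) ∥ H(inner) → 64 + 20 = 84 bytes.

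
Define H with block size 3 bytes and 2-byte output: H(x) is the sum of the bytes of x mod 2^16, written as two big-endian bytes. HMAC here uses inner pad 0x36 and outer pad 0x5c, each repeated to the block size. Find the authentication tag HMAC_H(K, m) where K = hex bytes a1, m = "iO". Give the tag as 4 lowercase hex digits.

Key hex bytes a1 is 1 byte ≤ B = 3; zero-pad to 3 bytes: K' = a1 00 00.
K' ⊕ ipad = 97 36 36.  K' ⊕ opad = fd 5c 5c.
Inner input = (K'⊕ipad) ∥ m = 97 36 36 ∥ 69 4f.
Inner hash: sum = 151+54+54+105+79 = 443 → 01 bb.
Outer input = (K'⊕opad) ∥ inner = fd 5c 5c ∥ 01 bb.
Outer hash (tag): sum = 253+92+92+1+187 = 625 → 02 71.

0271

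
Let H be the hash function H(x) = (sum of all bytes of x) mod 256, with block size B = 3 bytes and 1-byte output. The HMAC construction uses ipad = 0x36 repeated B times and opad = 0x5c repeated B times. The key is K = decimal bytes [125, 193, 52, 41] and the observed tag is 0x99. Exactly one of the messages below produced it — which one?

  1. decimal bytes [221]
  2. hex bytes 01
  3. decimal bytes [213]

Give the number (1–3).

Key decimal bytes [125, 193, 52, 41] = 7d c1 34 29 is 4 bytes > B = 3, so hash it first: H(key) = 9b, then zero-pad to 3 bytes: K' = 9b 00 00.
K' ⊕ ipad = ad 36 36; K' ⊕ opad = c7 5c 5c.
m1: inner = H(ad 36 36 dd) = f6; tag = H(c7 5c 5c f6) = 75
m2: inner = H(ad 36 36 01) = 1a; tag = H(c7 5c 5c 1a) = 99 ← matches
m3: inner = H(ad 36 36 d5) = ee; tag = H(c7 5c 5c ee) = 6d

2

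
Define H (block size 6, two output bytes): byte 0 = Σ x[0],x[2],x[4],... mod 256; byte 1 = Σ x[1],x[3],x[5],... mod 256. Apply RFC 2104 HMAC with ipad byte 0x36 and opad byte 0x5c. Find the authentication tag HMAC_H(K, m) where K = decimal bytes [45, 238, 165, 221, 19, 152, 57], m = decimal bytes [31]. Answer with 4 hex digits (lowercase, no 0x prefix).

Key decimal bytes [45, 238, 165, 221, 19, 152, 57] = 2d ee a5 dd 13 98 39 is 7 bytes > B = 6, so hash it first: H(key) = 1e 63, then zero-pad to 6 bytes: K' = 1e 63 00 00 00 00.
K' ⊕ ipad = 28 55 36 36 36 36.  K' ⊕ opad = 42 3f 5c 5c 5c 5c.
Inner input = (K'⊕ipad) ∥ m = 28 55 36 36 36 36 ∥ 1f.
Inner hash: even-index sum = 179 mod 256 = 179; odd-index sum = 193 mod 256 = 193 → b3 c1.
Outer input = (K'⊕opad) ∥ inner = 42 3f 5c 5c 5c 5c ∥ b3 c1.
Outer hash (tag): even-index sum = 429 mod 256 = 173; odd-index sum = 440 mod 256 = 184 → ad b8.

adb8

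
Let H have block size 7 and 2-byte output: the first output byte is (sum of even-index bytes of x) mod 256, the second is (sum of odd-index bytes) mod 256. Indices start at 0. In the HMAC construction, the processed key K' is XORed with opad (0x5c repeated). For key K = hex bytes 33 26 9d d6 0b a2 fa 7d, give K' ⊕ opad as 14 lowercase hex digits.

Key hex bytes 33 26 9d d6 0b a2 fa 7d is 8 bytes > B = 7, so hash it first: H(key) = d5 1b, then zero-pad to 7 bytes: K' = d5 1b 00 00 00 00 00.
XOR each byte with 0x5c: d5⊕5c=89, 1b⊕5c=47, 00⊕5c=5c, 00⊕5c=5c, 00⊕5c=5c, 00⊕5c=5c, 00⊕5c=5c.

89475c5c5c5c5c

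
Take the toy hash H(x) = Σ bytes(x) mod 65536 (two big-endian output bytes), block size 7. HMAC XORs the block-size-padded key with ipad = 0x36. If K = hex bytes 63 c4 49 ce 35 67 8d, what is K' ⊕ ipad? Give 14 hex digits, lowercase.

Key hex bytes 63 c4 49 ce 35 67 8d is exactly B = 7 bytes: K' = 63 c4 49 ce 35 67 8d.
XOR each byte with 0x36: 63⊕36=55, c4⊕36=f2, 49⊕36=7f, ce⊕36=f8, 35⊕36=03, 67⊕36=51, 8d⊕36=bb.

55f27ff80351bb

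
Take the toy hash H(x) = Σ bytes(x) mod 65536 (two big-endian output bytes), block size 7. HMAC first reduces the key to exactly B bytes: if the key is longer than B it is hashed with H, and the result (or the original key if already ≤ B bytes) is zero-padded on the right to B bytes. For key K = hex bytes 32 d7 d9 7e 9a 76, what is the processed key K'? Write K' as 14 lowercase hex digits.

32d7d97e9a7600

Key hex bytes 32 d7 d9 7e 9a 76 is 6 bytes ≤ B = 7; zero-pad to 7 bytes: K' = 32 d7 d9 7e 9a 76 00.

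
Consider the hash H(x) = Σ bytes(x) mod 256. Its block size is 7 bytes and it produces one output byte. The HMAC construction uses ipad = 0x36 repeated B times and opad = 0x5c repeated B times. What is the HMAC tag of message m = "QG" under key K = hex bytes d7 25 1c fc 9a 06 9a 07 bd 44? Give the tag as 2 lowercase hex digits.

Key hex bytes d7 25 1c fc 9a 06 9a 07 bd 44 is 10 bytes > B = 7, so hash it first: H(key) = 56, then zero-pad to 7 bytes: K' = 56 00 00 00 00 00 00.
K' ⊕ ipad = 60 36 36 36 36 36 36.  K' ⊕ opad = 0a 5c 5c 5c 5c 5c 5c.
Inner input = (K'⊕ipad) ∥ m = 60 36 36 36 36 36 36 ∥ 51 47.
Inner hash: sum = 96+54+54+54+54+54+54+81+71 = 572; mod 256 = 60 → 3c.
Outer input = (K'⊕opad) ∥ inner = 0a 5c 5c 5c 5c 5c 5c ∥ 3c.
Outer hash (tag): sum = 10+92+92+92+92+92+92+60 = 622; mod 256 = 110 → 6e.

6e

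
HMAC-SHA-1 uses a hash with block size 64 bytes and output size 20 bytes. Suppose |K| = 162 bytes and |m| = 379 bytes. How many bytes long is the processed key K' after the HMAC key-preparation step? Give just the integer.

64

Key is 162 > 64 bytes, so it is hashed to 20 bytes then zero-padded to 64: |K'| = 64.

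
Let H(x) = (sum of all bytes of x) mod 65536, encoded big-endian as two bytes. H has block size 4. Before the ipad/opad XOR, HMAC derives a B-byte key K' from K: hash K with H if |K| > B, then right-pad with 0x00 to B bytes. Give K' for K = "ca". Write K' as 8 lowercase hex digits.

63610000

Key "ca" = 63 61 is 2 bytes ≤ B = 4; zero-pad to 4 bytes: K' = 63 61 00 00.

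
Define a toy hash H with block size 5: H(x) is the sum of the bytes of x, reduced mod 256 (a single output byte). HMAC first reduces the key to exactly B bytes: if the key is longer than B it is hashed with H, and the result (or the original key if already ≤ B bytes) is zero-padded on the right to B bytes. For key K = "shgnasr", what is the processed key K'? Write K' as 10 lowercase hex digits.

|K| = 7 > B = 5, so first hash the key.
H(K): sum = 115+104+103+110+97+115+114 = 758; mod 256 = 246 → f6.
Zero-pad H(K) = f6 to 5 bytes: K' = f6 00 00 00 00.

f600000000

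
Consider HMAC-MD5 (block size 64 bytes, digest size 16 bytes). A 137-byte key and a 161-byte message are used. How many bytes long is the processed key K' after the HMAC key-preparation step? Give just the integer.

64

Key is 137 > 64 bytes, so it is hashed to 16 bytes then zero-padded to 64: |K'| = 64.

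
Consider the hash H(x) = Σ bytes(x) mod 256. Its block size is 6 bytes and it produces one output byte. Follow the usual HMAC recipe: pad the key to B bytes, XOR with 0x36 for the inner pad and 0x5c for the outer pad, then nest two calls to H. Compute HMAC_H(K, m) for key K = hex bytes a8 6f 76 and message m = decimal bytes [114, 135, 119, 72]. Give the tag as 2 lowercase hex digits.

f6

Key hex bytes a8 6f 76 is 3 bytes ≤ B = 6; zero-pad to 6 bytes: K' = a8 6f 76 00 00 00.
K' ⊕ ipad = 9e 59 40 36 36 36.  K' ⊕ opad = f4 33 2a 5c 5c 5c.
Inner input = (K'⊕ipad) ∥ m = 9e 59 40 36 36 36 ∥ 72 87 77 48.
Inner hash: sum = 158+89+64+54+54+54+114+135+119+72 = 913; mod 256 = 145 → 91.
Outer input = (K'⊕opad) ∥ inner = f4 33 2a 5c 5c 5c ∥ 91.
Outer hash (tag): sum = 244+51+42+92+92+92+145 = 758; mod 256 = 246 → f6.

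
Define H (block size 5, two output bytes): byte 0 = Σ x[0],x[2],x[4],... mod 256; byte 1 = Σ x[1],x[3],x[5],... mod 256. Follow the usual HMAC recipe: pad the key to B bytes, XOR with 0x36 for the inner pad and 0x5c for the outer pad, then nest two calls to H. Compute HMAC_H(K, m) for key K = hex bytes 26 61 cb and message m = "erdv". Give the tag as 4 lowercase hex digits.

Key hex bytes 26 61 cb is 3 bytes ≤ B = 5; zero-pad to 5 bytes: K' = 26 61 cb 00 00.
K' ⊕ ipad = 10 57 fd 36 36.  K' ⊕ opad = 7a 3d 97 5c 5c.
Inner input = (K'⊕ipad) ∥ m = 10 57 fd 36 36 ∥ 65 72 64 76.
Inner hash: even-index sum = 555 mod 256 = 43; odd-index sum = 342 mod 256 = 86 → 2b 56.
Outer input = (K'⊕opad) ∥ inner = 7a 3d 97 5c 5c ∥ 2b 56.
Outer hash (tag): even-index sum = 451 mod 256 = 195; odd-index sum = 196 mod 256 = 196 → c3 c4.

c3c4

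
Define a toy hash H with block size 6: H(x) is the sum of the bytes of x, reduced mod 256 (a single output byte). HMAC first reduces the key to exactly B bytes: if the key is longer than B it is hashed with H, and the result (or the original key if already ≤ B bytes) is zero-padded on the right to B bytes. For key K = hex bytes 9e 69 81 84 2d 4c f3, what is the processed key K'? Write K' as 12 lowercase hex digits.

780000000000

|K| = 7 > B = 6, so first hash the key.
H(K): sum = 158+105+129+132+45+76+243 = 888; mod 256 = 120 → 78.
Zero-pad H(K) = 78 to 6 bytes: K' = 78 00 00 00 00 00.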